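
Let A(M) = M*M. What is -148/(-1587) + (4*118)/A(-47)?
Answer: 1075996/3505683 ≈ 0.30693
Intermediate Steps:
A(M) = M**2
-148/(-1587) + (4*118)/A(-47) = -148/(-1587) + (4*118)/((-47)**2) = -148*(-1/1587) + 472/2209 = 148/1587 + 472*(1/2209) = 148/1587 + 472/2209 = 1075996/3505683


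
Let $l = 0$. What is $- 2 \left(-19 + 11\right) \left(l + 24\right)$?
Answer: $384$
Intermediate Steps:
$- 2 \left(-19 + 11\right) \left(l + 24\right) = - 2 \left(-19 + 11\right) \left(0 + 24\right) = - 2 \left(\left(-8\right) 24\right) = \left(-2\right) \left(-192\right) = 384$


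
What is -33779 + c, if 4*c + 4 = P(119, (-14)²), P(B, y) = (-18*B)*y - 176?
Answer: -138782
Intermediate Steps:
P(B, y) = -176 - 18*B*y (P(B, y) = -18*B*y - 176 = -176 - 18*B*y)
c = -105003 (c = -1 + (-176 - 18*119*(-14)²)/4 = -1 + (-176 - 18*119*196)/4 = -1 + (-176 - 419832)/4 = -1 + (¼)*(-420008) = -1 - 105002 = -105003)
-33779 + c = -33779 - 105003 = -138782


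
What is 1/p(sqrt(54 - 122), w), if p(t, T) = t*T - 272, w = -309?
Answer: I/(2*(-136*I + 309*sqrt(17))) ≈ -4.1421e-5 + 0.00038803*I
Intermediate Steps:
p(t, T) = -272 + T*t (p(t, T) = T*t - 272 = -272 + T*t)
1/p(sqrt(54 - 122), w) = 1/(-272 - 309*sqrt(54 - 122)) = 1/(-272 - 618*I*sqrt(17))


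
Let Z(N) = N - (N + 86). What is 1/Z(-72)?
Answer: -1/86 ≈ -0.011628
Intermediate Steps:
Z(N) = -86 (Z(N) = N - (86 + N) = N + (-86 - N) = -86)
1/Z(-72) = 1/(-86) = -1/86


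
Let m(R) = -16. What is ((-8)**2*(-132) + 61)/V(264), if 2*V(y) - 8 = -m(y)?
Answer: -8387/12 ≈ -698.92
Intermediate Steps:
V(y) = 12 (V(y) = 4 + (-1*(-16))/2 = 4 + (1/2)*16 = 4 + 8 = 12)
((-8)**2*(-132) + 61)/V(264) = ((-8)**2*(-132) + 61)/12 = (64*(-132) + 61)*(1/12) = (-8448 + 61)*(1/12) = -8387*1/12 = -8387/12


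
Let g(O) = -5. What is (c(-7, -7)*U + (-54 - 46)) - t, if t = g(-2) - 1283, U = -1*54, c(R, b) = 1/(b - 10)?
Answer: 20250/17 ≈ 1191.2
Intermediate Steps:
c(R, b) = 1/(-10 + b)
U = -54
t = -1288 (t = -5 - 1283 = -1288)
(c(-7, -7)*U + (-54 - 46)) - t = (-54/(-10 - 7) + (-54 - 46)) - 1*(-1288) = (-54/(-17) - 100) + 1288 = (-1/17*(-54) - 100) + 1288 = (54/17 - 100) + 1288 = -1646/17 + 1288 = 20250/17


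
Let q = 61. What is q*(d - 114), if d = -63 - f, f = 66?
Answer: -14823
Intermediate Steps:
d = -129 (d = -63 - 1*66 = -63 - 66 = -129)
q*(d - 114) = 61*(-129 - 114) = 61*(-243) = -14823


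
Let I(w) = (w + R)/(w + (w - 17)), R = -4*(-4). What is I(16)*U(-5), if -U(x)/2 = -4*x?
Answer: -256/3 ≈ -85.333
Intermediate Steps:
R = 16
U(x) = 8*x (U(x) = -(-8)*x = 8*x)
I(w) = (16 + w)/(-17 + 2*w) (I(w) = (w + 16)/(w + (w - 17)) = (16 + w)/(w + (-17 + w)) = (16 + w)/(-17 + 2*w))
I(16)*U(-5) = ((16 + 16)/(-17 + 2*16))*(8*(-5)) = (32/(-17 + 32))*(-40) = (32/15)*(-40) = -256/3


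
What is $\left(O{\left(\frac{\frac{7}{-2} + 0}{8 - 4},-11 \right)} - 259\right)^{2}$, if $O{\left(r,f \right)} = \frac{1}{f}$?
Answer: $\frac{8122500}{121} \approx 67128.0$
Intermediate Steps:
$\left(O{\left(\frac{\frac{7}{-2} + 0}{8 - 4},-11 \right)} - 259\right)^{2} = \left(\frac{1}{-11} - 259\right)^{2} = \left(- \frac{1}{11} - 259\right)^{2} = \left(- \frac{2850}{11}\right)^{2} = \frac{8122500}{121}$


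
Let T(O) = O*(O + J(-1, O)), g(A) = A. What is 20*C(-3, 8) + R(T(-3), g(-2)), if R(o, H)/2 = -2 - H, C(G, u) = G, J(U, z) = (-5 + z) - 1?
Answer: -60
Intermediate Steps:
J(U, z) = -6 + z
T(O) = O*(-6 + 2*O) (T(O) = O*(O + (-6 + O)) = O*(-6 + 2*O))
R(o, H) = -4 - 2*H (R(o, H) = 2*(-2 - H) = -4 - 2*H)
20*C(-3, 8) + R(T(-3), g(-2)) = 20*(-3) + (-4 - 2*(-2)) = -60 + (-4 + 4) = -60 + 0 = -60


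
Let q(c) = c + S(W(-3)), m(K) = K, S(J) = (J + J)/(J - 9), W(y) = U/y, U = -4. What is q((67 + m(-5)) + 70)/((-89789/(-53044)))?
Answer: 160617232/2065147 ≈ 77.775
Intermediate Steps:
W(y) = -4/y
S(J) = 2*J/(-9 + J) (S(J) = (2*J)/(-9 + J) = 2*J/(-9 + J))
q(c) = -8/23 + c (q(c) = c + 2*(-4/(-3))/(-9 - 4/(-3)) = c + 2*(-4*(-⅓))/(-9 - 4*(-⅓)) = c + 2*(4/3)/(-9 + 4/3) = c + 2*(4/3)/(-23/3) = c + 2*(4/3)*(-3/23) = c - 8/23 = -8/23 + c)
q((67 + m(-5)) + 70)/((-89789/(-53044))) = (-8/23 + ((67 - 5) + 70))/((-89789/(-53044))) = (-8/23 + (62 + 70))/((-89789*(-1/53044))) = (-8/23 + 132)/(89789/53044) = (3028/23)*(53044/89789) = 160617232/2065147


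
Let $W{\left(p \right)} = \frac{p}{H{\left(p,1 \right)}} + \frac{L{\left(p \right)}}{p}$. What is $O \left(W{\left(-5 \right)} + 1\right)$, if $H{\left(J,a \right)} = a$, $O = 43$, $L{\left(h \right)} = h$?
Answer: $-129$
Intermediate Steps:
$W{\left(p \right)} = 1 + p$ ($W{\left(p \right)} = \frac{p}{1} + \frac{p}{p} = p 1 + 1 = p + 1 = 1 + p$)
$O \left(W{\left(-5 \right)} + 1\right) = 43 \left(\left(1 - 5\right) + 1\right) = 43 \left(-4 + 1\right) = 43 \left(-3\right) = -129$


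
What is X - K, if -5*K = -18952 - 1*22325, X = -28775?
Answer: -185152/5 ≈ -37030.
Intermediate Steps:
K = 41277/5 (K = -(-18952 - 1*22325)/5 = -(-18952 - 22325)/5 = -⅕*(-41277) = 41277/5 ≈ 8255.4)
X - K = -28775 - 1*41277/5 = -28775 - 41277/5 = -185152/5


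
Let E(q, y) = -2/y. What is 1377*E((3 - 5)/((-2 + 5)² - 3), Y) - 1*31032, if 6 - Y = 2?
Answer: -63441/2 ≈ -31721.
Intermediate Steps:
Y = 4 (Y = 6 - 1*2 = 6 - 2 = 4)
1377*E((3 - 5)/((-2 + 5)² - 3), Y) - 1*31032 = 1377*(-2/4) - 1*31032 = 1377*(-2*¼) - 31032 = 1377*(-½) - 31032 = -1377/2 - 31032 = -63441/2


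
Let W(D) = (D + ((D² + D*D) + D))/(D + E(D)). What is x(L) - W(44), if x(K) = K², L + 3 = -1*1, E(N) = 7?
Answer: -1048/17 ≈ -61.647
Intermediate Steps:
L = -4 (L = -3 - 1*1 = -3 - 1 = -4)
W(D) = (2*D + 2*D²)/(7 + D) (W(D) = (D + ((D² + D*D) + D))/(D + 7) = (D + ((D² + D²) + D))/(7 + D) = (D + (2*D² + D))/(7 + D) = (D + (D + 2*D²))/(7 + D) = (2*D + 2*D²)/(7 + D))
x(L) - W(44) = (-4)² - 2*44*(1 + 44)/(7 + 44) = 16 - 2*44*45/51 = 16 - 1*1320/17 = 16 - 1320/17 = -1048/17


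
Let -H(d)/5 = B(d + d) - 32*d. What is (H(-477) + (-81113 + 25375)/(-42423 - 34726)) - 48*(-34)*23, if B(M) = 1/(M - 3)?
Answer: -2863430775901/73831593 ≈ -38783.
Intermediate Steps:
B(M) = 1/(-3 + M)
H(d) = -5/(-3 + 2*d) + 160*d (H(d) = -5*(1/(-3 + (d + d)) - 32*d) = -5*(1/(-3 + 2*d) - 32*d) = -5/(-3 + 2*d) + 160*d)
(H(-477) + (-81113 + 25375)/(-42423 - 34726)) - 48*(-34)*23 = (5*(-1 + 32*(-477)*(-3 + 2*(-477)))/(-3 + 2*(-477)) + (-81113 + 25375)/(-42423 - 34726)) - 48*(-34)*23 = (5*(-1 + 32*(-477)*(-3 - 954))/(-3 - 954) - 55738/(-77149)) + 1632*23 = (5*(-1 + 32*(-477)*(-957))/(-957) - 55738*(-1/77149)) + 37536 = (5*(-1/957)*(-1 + 14607648) + 55738/77149) + 37536 = (5*(-1/957)*14607647 + 55738/77149) + 37536 = (-73038235/957 + 55738/77149) + 37536 = -5634773450749/73831593 + 37536 = -2863430775901/73831593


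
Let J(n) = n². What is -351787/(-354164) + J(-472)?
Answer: 78902424363/354164 ≈ 2.2279e+5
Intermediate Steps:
-351787/(-354164) + J(-472) = -351787/(-354164) + (-472)² = -351787*(-1/354164) + 222784 = 351787/354164 + 222784 = 78902424363/354164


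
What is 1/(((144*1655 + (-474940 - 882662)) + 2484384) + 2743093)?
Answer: 1/4108195 ≈ 2.4342e-7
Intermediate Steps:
1/(((144*1655 + (-474940 - 882662)) + 2484384) + 2743093) = 1/(((238320 - 1357602) + 2484384) + 2743093) = 1/((-1119282 + 2484384) + 2743093) = 1/(1365102 + 2743093) = 1/4108195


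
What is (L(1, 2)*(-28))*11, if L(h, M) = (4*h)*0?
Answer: 0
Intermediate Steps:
L(h, M) = 0
(L(1, 2)*(-28))*11 = (0*(-28))*11 = 0*11 = 0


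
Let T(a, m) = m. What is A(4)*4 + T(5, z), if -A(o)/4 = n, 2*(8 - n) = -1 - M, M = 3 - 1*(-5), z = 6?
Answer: -194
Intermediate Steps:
M = 8 (M = 3 + 5 = 8)
n = 25/2 (n = 8 - (-1 - 1*8)/2 = 8 - (-1 - 8)/2 = 8 - 1/2*(-9) = 8 + 9/2 = 25/2 ≈ 12.500)
A(o) = -50 (A(o) = -4*25/2 = -50)
A(4)*4 + T(5, z) = -50*4 + 6 = -200 + 6 = -194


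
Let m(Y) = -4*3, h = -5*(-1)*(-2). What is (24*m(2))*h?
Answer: 2880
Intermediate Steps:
h = -10 (h = 5*(-2) = -10)
m(Y) = -12
(24*m(2))*h = (24*(-12))*(-10) = -288*(-10) = 2880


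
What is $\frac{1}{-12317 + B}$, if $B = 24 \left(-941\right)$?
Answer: $- \frac{1}{34901} \approx -2.8652 \cdot 10^{-5}$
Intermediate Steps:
$B = -22584$
$\frac{1}{-12317 + B} = \frac{1}{-12317 - 22584} = \frac{1}{-34901} = - \frac{1}{34901}$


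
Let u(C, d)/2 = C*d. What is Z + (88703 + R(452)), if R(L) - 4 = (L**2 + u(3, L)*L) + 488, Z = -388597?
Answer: 1130726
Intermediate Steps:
u(C, d) = 2*C*d (u(C, d) = 2*(C*d) = 2*C*d)
R(L) = 492 + 7*L**2 (R(L) = 4 + ((L**2 + (2*3*L)*L) + 488) = 4 + ((L**2 + (6*L)*L) + 488) = 4 + ((L**2 + 6*L**2) + 488) = 4 + (7*L**2 + 488) = 4 + (488 + 7*L**2) = 492 + 7*L**2)
Z + (88703 + R(452)) = -388597 + (88703 + (492 + 7*452**2)) = -388597 + (88703 + (492 + 7*204304)) = -388597 + (88703 + (492 + 1430128)) = -388597 + (88703 + 1430620) = -388597 + 1519323 = 1130726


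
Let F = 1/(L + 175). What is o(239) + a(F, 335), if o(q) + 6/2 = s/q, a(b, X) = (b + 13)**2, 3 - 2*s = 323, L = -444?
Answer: 2857601227/17294279 ≈ 165.23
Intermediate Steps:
s = -160 (s = 3/2 - 1/2*323 = 3/2 - 323/2 = -160)
F = -1/269 (F = 1/(-444 + 175) = 1/(-269) = -1/269 ≈ -0.0037175)
a(b, X) = (13 + b)**2
o(q) = -3 - 160/q
o(239) + a(F, 335) = (-3 - 160/239) + (13 - 1/269)**2 = (-3 - 160*1/239) + (3496/269)**2 = (-3 - 160/239) + 12222016/72361 = -877/239 + 12222016/72361 = 2857601227/17294279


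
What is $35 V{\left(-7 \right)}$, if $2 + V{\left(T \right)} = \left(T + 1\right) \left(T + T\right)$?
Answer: $2870$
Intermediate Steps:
$V{\left(T \right)} = -2 + 2 T \left(1 + T\right)$ ($V{\left(T \right)} = -2 + \left(T + 1\right) \left(T + T\right) = -2 + \left(1 + T\right) 2 T = -2 + 2 T \left(1 + T\right)$)
$35 V{\left(-7 \right)} = 35 \left(-2 + 2 \left(-7\right) + 2 \left(-7\right)^{2}\right) = 35 \left(-2 - 14 + 2 \cdot 49\right) = 35 \left(-2 - 14 + 98\right) = 35 \cdot 82 = 2870$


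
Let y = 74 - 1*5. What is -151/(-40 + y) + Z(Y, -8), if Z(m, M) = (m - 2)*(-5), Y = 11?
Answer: -1456/29 ≈ -50.207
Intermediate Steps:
y = 69 (y = 74 - 5 = 69)
Z(m, M) = 10 - 5*m (Z(m, M) = (-2 + m)*(-5) = 10 - 5*m)
-151/(-40 + y) + Z(Y, -8) = -151/(-40 + 69) + (10 - 5*11) = -151/29 + (10 - 55) = (1/29)*(-151) - 45 = -151/29 - 45 = -1456/29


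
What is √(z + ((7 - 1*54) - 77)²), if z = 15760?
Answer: 4*√1946 ≈ 176.45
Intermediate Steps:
√(z + ((7 - 1*54) - 77)²) = √(15760 + ((7 - 1*54) - 77)²) = √(15760 + ((7 - 54) - 77)²) = √(15760 + (-47 - 77)²) = √(15760 + (-124)²) = √(15760 + 15376) = √31136 = 4*√1946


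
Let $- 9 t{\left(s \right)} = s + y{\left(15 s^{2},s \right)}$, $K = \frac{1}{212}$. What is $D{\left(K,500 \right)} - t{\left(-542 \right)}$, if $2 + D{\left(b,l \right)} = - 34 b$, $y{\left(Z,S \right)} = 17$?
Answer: $- \frac{19237}{318} \approx -60.494$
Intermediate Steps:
$K = \frac{1}{212} \approx 0.004717$
$D{\left(b,l \right)} = -2 - 34 b$
$t{\left(s \right)} = - \frac{17}{9} - \frac{s}{9}$ ($t{\left(s \right)} = - \frac{s + 17}{9} = - \frac{17 + s}{9} = - \frac{17}{9} - \frac{s}{9}$)
$D{\left(K,500 \right)} - t{\left(-542 \right)} = \left(-2 - \frac{17}{106}\right) - \left(- \frac{17}{9} - - \frac{542}{9}\right) = \left(-2 - \frac{17}{106}\right) - \left(- \frac{17}{9} + \frac{542}{9}\right) = - \frac{229}{106} - \frac{175}{3} = - \frac{19237}{318}$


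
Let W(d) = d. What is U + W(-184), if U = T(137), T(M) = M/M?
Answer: -183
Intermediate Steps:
T(M) = 1
U = 1
U + W(-184) = 1 - 184 = -183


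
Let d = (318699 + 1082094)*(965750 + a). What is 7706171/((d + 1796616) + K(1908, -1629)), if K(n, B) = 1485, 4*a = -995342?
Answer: 15412342/2008501222599 ≈ 7.6736e-6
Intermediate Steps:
a = -497671/2 (a = (¼)*(-995342) = -497671/2 ≈ -2.4884e+5)
d = 2008497626397/2 (d = (318699 + 1082094)*(965750 - 497671/2) = 1400793*(1433829/2) = 2008497626397/2 ≈ 1.0042e+12)
7706171/((d + 1796616) + K(1908, -1629)) = 7706171/((2008497626397/2 + 1796616) + 1485) = 7706171/(2008501219629/2 + 1485) = 7706171/(2008501222599/2) = 7706171*(2/2008501222599) = 15412342/2008501222599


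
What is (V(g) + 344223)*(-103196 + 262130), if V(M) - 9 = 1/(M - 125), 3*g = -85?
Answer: 12583338559839/230 ≈ 5.4710e+10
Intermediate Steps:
g = -85/3 (g = (⅓)*(-85) = -85/3 ≈ -28.333)
V(M) = 9 + 1/(-125 + M) (V(M) = 9 + 1/(M - 125) = 9 + 1/(-125 + M))
(V(g) + 344223)*(-103196 + 262130) = ((-1124 + 9*(-85/3))/(-125 - 85/3) + 344223)*(-103196 + 262130) = ((-1124 - 255)/(-460/3) + 344223)*158934 = (-3/460*(-1379) + 344223)*158934 = (4137/460 + 344223)*158934 = (158346717/460)*158934 = 12583338559839/230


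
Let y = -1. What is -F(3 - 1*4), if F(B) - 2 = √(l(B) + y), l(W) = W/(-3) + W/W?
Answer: -2 - √3/3 ≈ -2.5774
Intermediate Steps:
l(W) = 1 - W/3 (l(W) = W*(-⅓) + 1 = -W/3 + 1 = 1 - W/3)
F(B) = 2 + √3*√(-B)/3 (F(B) = 2 + √((1 - B/3) - 1) = 2 + √(-B/3) = 2 + √3*√(-B)/3)
-F(3 - 1*4) = -(2 + √3*√(-(3 - 1*4))/3) = -(2 + √3*√(-(3 - 4))/3) = -(2 + √3*√(-1*(-1))/3) = -(2 + √3*√1/3) = -(2 + (⅓)*√3*1) = -(2 + √3/3) = -2 - √3/3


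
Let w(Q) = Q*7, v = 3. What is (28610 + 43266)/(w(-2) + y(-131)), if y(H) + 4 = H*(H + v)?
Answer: 35938/8375 ≈ 4.2911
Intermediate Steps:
y(H) = -4 + H*(3 + H) (y(H) = -4 + H*(H + 3) = -4 + H*(3 + H))
w(Q) = 7*Q
(28610 + 43266)/(w(-2) + y(-131)) = (28610 + 43266)/(7*(-2) + (-4 + (-131)² + 3*(-131))) = 71876/(-14 + (-4 + 17161 - 393)) = 71876/(-14 + 16764) = 71876/16750 = 71876*(1/16750) = 35938/8375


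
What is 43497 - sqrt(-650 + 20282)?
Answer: 43497 - 4*sqrt(1227) ≈ 43357.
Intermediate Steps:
43497 - sqrt(-650 + 20282) = 43497 - sqrt(19632) = 43497 - 4*sqrt(1227)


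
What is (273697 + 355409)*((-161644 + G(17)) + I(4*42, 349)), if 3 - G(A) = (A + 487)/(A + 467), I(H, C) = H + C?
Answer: -12265132359780/121 ≈ -1.0136e+11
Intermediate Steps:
I(H, C) = C + H
G(A) = 3 - (487 + A)/(467 + A) (G(A) = 3 - (A + 487)/(A + 467) = 3 - (487 + A)/(467 + A))
(273697 + 355409)*((-161644 + G(17)) + I(4*42, 349)) = (273697 + 355409)*((-161644 + 2*(457 + 17)/(467 + 17)) + (349 + 4*42)) = 629106*((-161644 + 2*474/484) + (349 + 168)) = 629106*((-161644 + 2*(1/484)*474) + 517) = 629106*((-161644 + 237/121) + 517) = 629106*(-19558687/121 + 517) = 629106*(-19496130/121) = -12265132359780/121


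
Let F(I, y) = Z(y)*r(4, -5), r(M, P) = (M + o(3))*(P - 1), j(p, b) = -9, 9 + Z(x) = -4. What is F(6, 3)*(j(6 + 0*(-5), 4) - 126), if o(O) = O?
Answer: -73710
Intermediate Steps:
Z(x) = -13 (Z(x) = -9 - 4 = -13)
r(M, P) = (-1 + P)*(3 + M) (r(M, P) = (M + 3)*(P - 1) = (3 + M)*(-1 + P) = (-1 + P)*(3 + M))
F(I, y) = 546 (F(I, y) = -13*(-3 - 1*4 + 3*(-5) + 4*(-5)) = -13*(-3 - 4 - 15 - 20) = -13*(-42) = 546)
F(6, 3)*(j(6 + 0*(-5), 4) - 126) = 546*(-9 - 126) = 546*(-135) = -73710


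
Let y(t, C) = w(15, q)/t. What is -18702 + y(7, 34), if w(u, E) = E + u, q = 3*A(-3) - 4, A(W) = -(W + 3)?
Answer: -130903/7 ≈ -18700.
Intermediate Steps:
A(W) = -3 - W (A(W) = -(3 + W) = -3 - W)
q = -4 (q = 3*(-3 - 1*(-3)) - 4 = 3*(-3 + 3) - 4 = 3*0 - 4 = 0 - 4 = -4)
y(t, C) = 11/t (y(t, C) = (-4 + 15)/t = 11/t)
-18702 + y(7, 34) = -18702 + 11/7 = -130903/7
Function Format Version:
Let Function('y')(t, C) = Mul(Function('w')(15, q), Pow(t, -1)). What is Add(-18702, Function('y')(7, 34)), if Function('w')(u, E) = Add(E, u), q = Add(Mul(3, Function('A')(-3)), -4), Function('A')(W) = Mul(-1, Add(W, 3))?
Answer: Rational(-130903, 7) ≈ -18700.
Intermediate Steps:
Function('A')(W) = Add(-3, Mul(-1, W)) (Function('A')(W) = Mul(-1, Add(3, W)) = Add(-3, Mul(-1, W)))
q = -4 (q = Add(Mul(3, Add(-3, Mul(-1, -3))), -4) = Add(Mul(3, Add(-3, 3)), -4) = Add(Mul(3, 0), -4) = Add(0, -4) = -4)
Function('y')(t, C) = Mul(11, Pow(t, -1)) (Function('y')(t, C) = Mul(Add(-4, 15), Pow(t, -1)) = Mul(11, Pow(t, -1)))
Add(-18702, Function('y')(7, 34)) = Add(-18702, Mul(11, Pow(7, -1))) = Add(-18702, Mul(11, Rational(1, 7))) = Add(-18702, Rational(11, 7)) = Rational(-130903, 7)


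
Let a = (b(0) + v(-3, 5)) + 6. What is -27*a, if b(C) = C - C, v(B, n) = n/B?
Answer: -117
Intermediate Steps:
b(C) = 0
a = 13/3 (a = (0 + 5/(-3)) + 6 = (0 + 5*(-⅓)) + 6 = (0 - 5/3) + 6 = -5/3 + 6 = 13/3 ≈ 4.3333)
-27*a = -27*13/3 = -117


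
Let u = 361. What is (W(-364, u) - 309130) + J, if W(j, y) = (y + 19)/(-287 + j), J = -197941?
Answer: -330103601/651 ≈ -5.0707e+5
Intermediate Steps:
W(j, y) = (19 + y)/(-287 + j)
(W(-364, u) - 309130) + J = ((19 + 361)/(-287 - 364) - 309130) - 197941 = (380/(-651) - 309130) - 197941 = (-1/651*380 - 309130) - 197941 = (-380/651 - 309130) - 197941 = -201244010/651 - 197941 = -330103601/651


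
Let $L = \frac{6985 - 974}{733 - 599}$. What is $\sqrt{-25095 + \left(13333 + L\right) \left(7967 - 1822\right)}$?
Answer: $\frac{\sqrt{1475657185370}}{134} \approx 9065.4$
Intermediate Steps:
$L = \frac{6011}{134} \approx 44.858$
$\sqrt{-25095 + \left(13333 + L\right) \left(7967 - 1822\right)} = \sqrt{-25095 + \left(13333 + \frac{6011}{134}\right) \left(7967 - 1822\right)} = \sqrt{-25095 + \frac{1792633}{134} \cdot 6145} = \sqrt{-25095 + \frac{11015729785}{134}} = \sqrt{\frac{11012367055}{134}} = \frac{\sqrt{1475657185370}}{134}$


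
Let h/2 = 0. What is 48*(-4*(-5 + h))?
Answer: 960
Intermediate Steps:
h = 0 (h = 2*0 = 0)
48*(-4*(-5 + h)) = 48*(-4*(-5 + 0)) = 48*(-4*(-5)) = 48*20 = 960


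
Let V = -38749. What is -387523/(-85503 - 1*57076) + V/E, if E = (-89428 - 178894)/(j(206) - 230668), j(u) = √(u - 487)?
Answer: -637144562777911/19128541219 + 38749*I*√281/268322 ≈ -33309.0 + 2.4208*I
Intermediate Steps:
j(u) = √(-487 + u)
E = -268322/(-230668 + I*√281) (E = (-89428 - 178894)/(√(-487 + 206) - 230668) = -268322/(√(-281) - 230668) = -268322/(I*√281 - 230668) = -268322/(-230668 + I*√281) ≈ 1.1632 + 8.4535e-5*I)
-387523/(-85503 - 1*57076) + V/E = -387523/(-85503 - 1*57076) - 38749/(61893299096/53207726505 + 268322*I*√281/53207726505) = -387523/(-85503 - 57076) - 38749/(61893299096/53207726505 + 268322*I*√281/53207726505) = -387523/(-142579) - 38749/(61893299096/53207726505 + 268322*I*√281/53207726505) = -387523*(-1/142579) - 38749/(61893299096/53207726505 + 268322*I*√281/53207726505) = 387523/142579 - 38749/(61893299096/53207726505 + 268322*I*√281/53207726505)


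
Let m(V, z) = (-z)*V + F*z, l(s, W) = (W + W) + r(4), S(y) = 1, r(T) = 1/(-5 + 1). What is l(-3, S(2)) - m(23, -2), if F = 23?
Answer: 7/4 ≈ 1.7500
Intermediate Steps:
r(T) = -1/4 (r(T) = 1/(-4) = -1/4)
l(s, W) = -1/4 + 2*W (l(s, W) = (W + W) - 1/4 = 2*W - 1/4 = -1/4 + 2*W)
m(V, z) = 23*z - V*z (m(V, z) = (-z)*V + 23*z = -V*z + 23*z = 23*z - V*z)
l(-3, S(2)) - m(23, -2) = (-1/4 + 2*1) - (-2)*(23 - 1*23) = (-1/4 + 2) - (-2)*(23 - 23) = 7/4 - (-2)*0 = 7/4 - 1*0 = 7/4 + 0 = 7/4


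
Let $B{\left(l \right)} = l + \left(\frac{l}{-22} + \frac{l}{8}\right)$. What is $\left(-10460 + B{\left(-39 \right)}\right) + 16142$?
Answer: $\frac{496311}{88} \approx 5639.9$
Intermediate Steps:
$B{\left(l \right)} = \frac{95 l}{88}$ ($B{\left(l \right)} = l + \left(l \left(- \frac{1}{22}\right) + l \frac{1}{8}\right) = l + \left(- \frac{l}{22} + \frac{l}{8}\right) = l + \frac{7 l}{88} = \frac{95 l}{88}$)
$\left(-10460 + B{\left(-39 \right)}\right) + 16142 = \left(-10460 + \frac{95}{88} \left(-39\right)\right) + 16142 = \left(-10460 - \frac{3705}{88}\right) + 16142 = - \frac{924185}{88} + 16142 = \frac{496311}{88}$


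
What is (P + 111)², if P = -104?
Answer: 49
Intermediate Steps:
(P + 111)² = (-104 + 111)² = 7² = 49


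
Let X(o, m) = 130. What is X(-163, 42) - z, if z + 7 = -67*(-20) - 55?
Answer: -1148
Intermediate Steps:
z = 1278 (z = -7 + (-67*(-20) - 55) = -7 + (1340 - 55) = -7 + 1285 = 1278)
X(-163, 42) - z = 130 - 1*1278 = 130 - 1278 = -1148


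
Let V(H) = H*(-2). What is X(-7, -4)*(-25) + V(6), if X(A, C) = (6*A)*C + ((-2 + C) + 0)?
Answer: -4062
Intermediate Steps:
V(H) = -2*H
X(A, C) = -2 + C + 6*A*C (X(A, C) = 6*A*C + (-2 + C) = -2 + C + 6*A*C)
X(-7, -4)*(-25) + V(6) = (-2 - 4 + 6*(-7)*(-4))*(-25) - 2*6 = (-2 - 4 + 168)*(-25) - 12 = 162*(-25) - 12 = -4050 - 12 = -4062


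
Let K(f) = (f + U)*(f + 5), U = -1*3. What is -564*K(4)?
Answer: -5076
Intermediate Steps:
U = -3
K(f) = (-3 + f)*(5 + f) (K(f) = (f - 3)*(f + 5) = (-3 + f)*(5 + f))
-564*K(4) = -564*(-15 + 4² + 2*4) = -564*(-15 + 16 + 8) = -564*9 = -5076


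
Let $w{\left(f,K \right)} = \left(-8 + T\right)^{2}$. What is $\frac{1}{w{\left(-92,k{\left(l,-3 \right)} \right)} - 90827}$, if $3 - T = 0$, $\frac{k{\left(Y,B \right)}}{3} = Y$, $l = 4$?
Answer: $- \frac{1}{90802} \approx -1.1013 \cdot 10^{-5}$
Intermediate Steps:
$k{\left(Y,B \right)} = 3 Y$
$T = 3$ ($T = 3 - 0 = 3 + 0 = 3$)
$w{\left(f,K \right)} = 25$ ($w{\left(f,K \right)} = \left(-8 + 3\right)^{2} = \left(-5\right)^{2} = 25$)
$\frac{1}{w{\left(-92,k{\left(l,-3 \right)} \right)} - 90827} = \frac{1}{25 - 90827} = \frac{1}{-90802} = - \frac{1}{90802}$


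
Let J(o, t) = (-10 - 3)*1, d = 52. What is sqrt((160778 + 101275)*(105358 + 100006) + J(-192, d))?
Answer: sqrt(53816252279) ≈ 2.3198e+5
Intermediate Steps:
J(o, t) = -13 (J(o, t) = -13*1 = -13)
sqrt((160778 + 101275)*(105358 + 100006) + J(-192, d)) = sqrt((160778 + 101275)*(105358 + 100006) - 13) = sqrt(262053*205364 - 13) = sqrt(53816252292 - 13) = sqrt(53816252279)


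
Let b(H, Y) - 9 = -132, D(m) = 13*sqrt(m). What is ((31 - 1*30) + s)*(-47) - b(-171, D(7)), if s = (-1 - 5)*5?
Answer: 1486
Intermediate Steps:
b(H, Y) = -123 (b(H, Y) = 9 - 132 = -123)
s = -30 (s = -6*5 = -30)
((31 - 1*30) + s)*(-47) - b(-171, D(7)) = ((31 - 1*30) - 30)*(-47) - 1*(-123) = ((31 - 30) - 30)*(-47) + 123 = (1 - 30)*(-47) + 123 = -29*(-47) + 123 = 1363 + 123 = 1486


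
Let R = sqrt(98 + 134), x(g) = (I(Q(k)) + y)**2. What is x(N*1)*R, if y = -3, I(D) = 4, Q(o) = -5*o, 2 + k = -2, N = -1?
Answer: 2*sqrt(58) ≈ 15.232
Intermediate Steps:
k = -4 (k = -2 - 2 = -4)
x(g) = 1 (x(g) = (4 - 3)**2 = 1**2 = 1)
R = 2*sqrt(58) (R = sqrt(232) = 2*sqrt(58) ≈ 15.232)
x(N*1)*R = 1*(2*sqrt(58)) = 2*sqrt(58)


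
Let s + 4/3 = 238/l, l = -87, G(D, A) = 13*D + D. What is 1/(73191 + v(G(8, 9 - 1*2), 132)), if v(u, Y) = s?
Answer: 29/2122421 ≈ 1.3664e-5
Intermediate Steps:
G(D, A) = 14*D
s = -118/29 (s = -4/3 + 238/(-87) = -4/3 + 238*(-1/87) = -4/3 - 238/87 = -118/29 ≈ -4.0690)
v(u, Y) = -118/29
1/(73191 + v(G(8, 9 - 1*2), 132)) = 1/(73191 - 118/29) = 1/(2122421/29) = 29/2122421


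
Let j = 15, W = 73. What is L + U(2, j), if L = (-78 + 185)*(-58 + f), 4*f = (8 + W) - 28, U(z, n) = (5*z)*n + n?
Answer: -18493/4 ≈ -4623.3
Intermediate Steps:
U(z, n) = n + 5*n*z (U(z, n) = 5*n*z + n = n + 5*n*z)
f = 53/4 (f = ((8 + 73) - 28)/4 = (81 - 28)/4 = (1/4)*53 = 53/4 ≈ 13.250)
L = -19153/4 (L = (-78 + 185)*(-58 + 53/4) = 107*(-179/4) = -19153/4 ≈ -4788.3)
L + U(2, j) = -19153/4 + 15*(1 + 5*2) = -19153/4 + 15*(1 + 10) = -19153/4 + 15*11 = -19153/4 + 165 = -18493/4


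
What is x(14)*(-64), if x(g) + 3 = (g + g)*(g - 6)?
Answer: -14144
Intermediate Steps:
x(g) = -3 + 2*g*(-6 + g) (x(g) = -3 + (g + g)*(g - 6) = -3 + (2*g)*(-6 + g) = -3 + 2*g*(-6 + g))
x(14)*(-64) = (-3 - 12*14 + 2*14²)*(-64) = (-3 - 168 + 2*196)*(-64) = (-3 - 168 + 392)*(-64) = 221*(-64) = -14144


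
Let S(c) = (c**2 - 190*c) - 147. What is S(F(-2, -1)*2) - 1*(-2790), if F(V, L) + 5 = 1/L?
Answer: 5067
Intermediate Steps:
F(V, L) = -5 + 1/L
S(c) = -147 + c**2 - 190*c
S(F(-2, -1)*2) - 1*(-2790) = (-147 + ((-5 + 1/(-1))*2)**2 - 190*(-5 + 1/(-1))*2) - 1*(-2790) = (-147 + ((-5 - 1)*2)**2 - 190*(-5 - 1)*2) + 2790 = (-147 + (-6*2)**2 - (-1140)*2) + 2790 = (-147 + (-12)**2 - 190*(-12)) + 2790 = (-147 + 144 + 2280) + 2790 = 2277 + 2790 = 5067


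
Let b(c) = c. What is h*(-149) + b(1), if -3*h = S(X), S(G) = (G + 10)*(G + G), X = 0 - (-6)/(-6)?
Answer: -893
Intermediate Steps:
X = -1 (X = 0 - (-6)*(-1)/6 = 0 - 1*1 = 0 - 1 = -1)
S(G) = 2*G*(10 + G) (S(G) = (10 + G)*(2*G) = 2*G*(10 + G))
h = 6 (h = -2*(-1)*(10 - 1)/3 = -2*(-1)*9/3 = -1/3*(-18) = 6)
h*(-149) + b(1) = 6*(-149) + 1 = -894 + 1 = -893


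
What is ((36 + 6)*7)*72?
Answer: 21168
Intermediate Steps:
((36 + 6)*7)*72 = (42*7)*72 = 294*72 = 21168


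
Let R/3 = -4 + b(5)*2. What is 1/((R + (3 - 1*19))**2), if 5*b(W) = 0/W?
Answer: 1/784 ≈ 0.0012755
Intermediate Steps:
b(W) = 0 (b(W) = (0/W)/5 = (1/5)*0 = 0)
R = -12 (R = 3*(-4 + 0*2) = 3*(-4 + 0) = 3*(-4) = -12)
1/((R + (3 - 1*19))**2) = 1/((-12 + (3 - 1*19))**2) = 1/((-12 + (3 - 19))**2) = 1/((-12 - 16)**2) = 1/((-28)**2) = 1/784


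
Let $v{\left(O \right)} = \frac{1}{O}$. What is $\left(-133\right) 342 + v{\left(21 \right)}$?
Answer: $- \frac{955205}{21} \approx -45486.0$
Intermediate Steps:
$\left(-133\right) 342 + v{\left(21 \right)} = \left(-133\right) 342 + \frac{1}{21} = -45486 + \frac{1}{21} = - \frac{955205}{21}$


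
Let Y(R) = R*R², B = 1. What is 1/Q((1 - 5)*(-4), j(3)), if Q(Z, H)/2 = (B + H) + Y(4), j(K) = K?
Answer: 1/136 ≈ 0.0073529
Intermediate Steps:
Y(R) = R³
Q(Z, H) = 130 + 2*H (Q(Z, H) = 2*((1 + H) + 4³) = 2*((1 + H) + 64) = 2*(65 + H) = 130 + 2*H)
1/Q((1 - 5)*(-4), j(3)) = 1/(130 + 2*3) = 1/(130 + 6) = 1/136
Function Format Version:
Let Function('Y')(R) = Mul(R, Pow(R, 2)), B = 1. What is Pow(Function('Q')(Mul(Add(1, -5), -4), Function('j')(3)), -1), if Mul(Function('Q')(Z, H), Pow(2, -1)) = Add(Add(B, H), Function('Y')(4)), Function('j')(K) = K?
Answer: Rational(1, 136) ≈ 0.0073529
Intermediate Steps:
Function('Y')(R) = Pow(R, 3)
Function('Q')(Z, H) = Add(130, Mul(2, H)) (Function('Q')(Z, H) = Mul(2, Add(Add(1, H), Pow(4, 3))) = Mul(2, Add(Add(1, H), 64)) = Mul(2, Add(65, H)) = Add(130, Mul(2, H)))
Pow(Function('Q')(Mul(Add(1, -5), -4), Function('j')(3)), -1) = Pow(Add(130, Mul(2, 3)), -1) = Pow(Add(130, 6), -1) = Pow(136, -1) = Rational(1, 136)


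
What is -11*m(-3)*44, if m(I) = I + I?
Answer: 2904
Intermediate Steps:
m(I) = 2*I
-11*m(-3)*44 = -22*(-3)*44 = -11*(-6)*44 = 66*44 = 2904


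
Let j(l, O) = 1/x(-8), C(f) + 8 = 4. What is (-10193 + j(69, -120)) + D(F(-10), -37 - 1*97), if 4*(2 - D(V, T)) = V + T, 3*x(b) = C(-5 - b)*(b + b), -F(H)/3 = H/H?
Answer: -650029/64 ≈ -10157.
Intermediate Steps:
C(f) = -4 (C(f) = -8 + 4 = -4)
F(H) = -3 (F(H) = -3*H/H = -3*1 = -3)
x(b) = -8*b/3 (x(b) = (-4*(b + b))/3 = (-8*b)/3 = -8*b/3)
j(l, O) = 3/64 (j(l, O) = 1/(-8/3*(-8)) = 1/(64/3) = 3/64)
D(V, T) = 2 - T/4 - V/4 (D(V, T) = 2 - (V + T)/4 = 2 - (T + V)/4 = 2 + (-T/4 - V/4) = 2 - T/4 - V/4)
(-10193 + j(69, -120)) + D(F(-10), -37 - 1*97) = (-10193 + 3/64) + (2 - (-37 - 1*97)/4 - ¼*(-3)) = -652349/64 + (2 - (-37 - 97)/4 + ¾) = -652349/64 + (2 - ¼*(-134) + ¾) = -652349/64 + (2 + 67/2 + ¾) = -652349/64 + 145/4 = -650029/64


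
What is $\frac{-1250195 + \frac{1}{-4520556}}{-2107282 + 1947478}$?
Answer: $\frac{5651576508421}{722402931024} \approx 7.8233$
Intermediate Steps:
$\frac{-1250195 + \frac{1}{-4520556}}{-2107282 + 1947478} = \frac{-1250195 - \frac{1}{4520556}}{-159804} = \left(- \frac{5651576508421}{4520556}\right) \left(- \frac{1}{159804}\right) = \frac{5651576508421}{722402931024}$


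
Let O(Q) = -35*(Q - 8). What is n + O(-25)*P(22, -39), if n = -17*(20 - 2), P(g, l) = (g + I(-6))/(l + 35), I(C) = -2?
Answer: -6081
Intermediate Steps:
O(Q) = 280 - 35*Q (O(Q) = -35*(-8 + Q) = 280 - 35*Q)
P(g, l) = (-2 + g)/(35 + l) (P(g, l) = (g - 2)/(l + 35) = (-2 + g)/(35 + l))
n = -306 (n = -17*18 = -306)
n + O(-25)*P(22, -39) = -306 + (280 - 35*(-25))*((-2 + 22)/(35 - 39)) = -306 + (280 + 875)*(20/(-4)) = -306 + 1155*(-¼*20) = -306 + 1155*(-5) = -306 - 5775 = -6081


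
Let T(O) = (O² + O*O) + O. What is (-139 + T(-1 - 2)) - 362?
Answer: -486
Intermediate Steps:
T(O) = O + 2*O² (T(O) = (O² + O²) + O = 2*O² + O = O + 2*O²)
(-139 + T(-1 - 2)) - 362 = (-139 + (-1 - 2)*(1 + 2*(-1 - 2))) - 362 = (-139 - 3*(1 + 2*(-3))) - 362 = (-139 - 3*(1 - 6)) - 362 = (-139 - 3*(-5)) - 362 = (-139 + 15) - 362 = -124 - 362 = -486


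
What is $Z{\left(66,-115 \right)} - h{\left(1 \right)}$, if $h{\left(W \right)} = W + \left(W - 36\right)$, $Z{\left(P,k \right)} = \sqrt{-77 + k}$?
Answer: $34 + 8 i \sqrt{3} \approx 34.0 + 13.856 i$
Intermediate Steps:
$h{\left(W \right)} = -36 + 2 W$ ($h{\left(W \right)} = W + \left(-36 + W\right) = -36 + 2 W$)
$Z{\left(66,-115 \right)} - h{\left(1 \right)} = \sqrt{-77 - 115} - \left(-36 + 2 \cdot 1\right) = \sqrt{-192} - \left(-36 + 2\right) = 8 i \sqrt{3} - -34 = 8 i \sqrt{3} + 34 = 34 + 8 i \sqrt{3}$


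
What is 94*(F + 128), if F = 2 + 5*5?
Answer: 14570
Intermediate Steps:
F = 27 (F = 2 + 25 = 27)
94*(F + 128) = 94*(27 + 128) = 94*155 = 14570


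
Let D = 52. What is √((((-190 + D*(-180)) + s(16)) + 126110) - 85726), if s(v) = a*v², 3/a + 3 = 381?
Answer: √13598690/21 ≈ 175.60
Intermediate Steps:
a = 1/126 (a = 3/(-3 + 381) = 3/378 = 3*(1/378) = 1/126 ≈ 0.0079365)
s(v) = v²/126
√((((-190 + D*(-180)) + s(16)) + 126110) - 85726) = √((((-190 + 52*(-180)) + (1/126)*16²) + 126110) - 85726) = √((((-190 - 9360) + (1/126)*256) + 126110) - 85726) = √(((-9550 + 128/63) + 126110) - 85726) = √((-601522/63 + 126110) - 85726) = √(7343408/63 - 85726) = √(1942670/63) = √13598690/21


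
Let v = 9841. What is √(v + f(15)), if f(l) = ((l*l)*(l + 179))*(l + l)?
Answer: √1319341 ≈ 1148.6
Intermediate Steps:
f(l) = 2*l³*(179 + l) (f(l) = (l²*(179 + l))*(2*l) = 2*l³*(179 + l))
√(v + f(15)) = √(9841 + 2*15³*(179 + 15)) = √(9841 + 2*3375*194) = √(9841 + 1309500) = √1319341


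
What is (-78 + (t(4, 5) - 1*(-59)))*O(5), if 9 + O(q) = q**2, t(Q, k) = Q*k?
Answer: 16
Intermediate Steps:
O(q) = -9 + q**2
(-78 + (t(4, 5) - 1*(-59)))*O(5) = (-78 + (4*5 - 1*(-59)))*(-9 + 5**2) = (-78 + (20 + 59))*(-9 + 25) = (-78 + 79)*16 = 1*16 = 16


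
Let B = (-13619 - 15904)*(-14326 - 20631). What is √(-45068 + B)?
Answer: √1031990443 ≈ 32125.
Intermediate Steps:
B = 1032035511 (B = -29523*(-34957) = 1032035511)
√(-45068 + B) = √(-45068 + 1032035511) = √1031990443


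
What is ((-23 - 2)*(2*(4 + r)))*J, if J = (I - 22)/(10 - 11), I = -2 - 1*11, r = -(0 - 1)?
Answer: -8750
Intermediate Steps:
r = 1 (r = -1*(-1) = 1)
I = -13 (I = -2 - 11 = -13)
J = 35 (J = (-13 - 22)/(10 - 11) = -35/(-1) = -35*(-1) = 35)
((-23 - 2)*(2*(4 + r)))*J = ((-23 - 2)*(2*(4 + 1)))*35 = -50*5*35 = -25*10*35 = -250*35 = -8750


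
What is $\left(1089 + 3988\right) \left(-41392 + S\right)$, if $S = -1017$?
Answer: $-215310493$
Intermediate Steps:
$\left(1089 + 3988\right) \left(-41392 + S\right) = \left(1089 + 3988\right) \left(-41392 - 1017\right) = 5077 \left(-42409\right) = -215310493$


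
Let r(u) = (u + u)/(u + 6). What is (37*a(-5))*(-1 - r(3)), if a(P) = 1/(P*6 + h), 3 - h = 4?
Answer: 185/93 ≈ 1.9892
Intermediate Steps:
h = -1 (h = 3 - 1*4 = 3 - 4 = -1)
r(u) = 2*u/(6 + u) (r(u) = (2*u)/(6 + u) = 2*u/(6 + u))
a(P) = 1/(-1 + 6*P) (a(P) = 1/(P*6 - 1) = 1/(6*P - 1) = 1/(-1 + 6*P))
(37*a(-5))*(-1 - r(3)) = (37/(-1 + 6*(-5)))*(-1 - 2*3/(6 + 3)) = (37/(-1 - 30))*(-1 - 2*3/9) = (37/(-31))*(-1 - 2*3/9) = (37*(-1/31))*(-1 - 1*⅔) = -37*(-1 - ⅔)/31 = -37/31*(-5/3) = 185/93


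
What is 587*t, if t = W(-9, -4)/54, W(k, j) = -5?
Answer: -2935/54 ≈ -54.352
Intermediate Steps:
t = -5/54 ≈ -0.092593
587*t = 587*(-5/54) = -2935/54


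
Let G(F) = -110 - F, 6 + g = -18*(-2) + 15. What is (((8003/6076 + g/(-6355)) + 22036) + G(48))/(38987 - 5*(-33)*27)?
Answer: 5450486207/10822097272 ≈ 0.50364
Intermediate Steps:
g = 45 (g = -6 + (-18*(-2) + 15) = -6 + (36 + 15) = -6 + 51 = 45)
(((8003/6076 + g/(-6355)) + 22036) + G(48))/(38987 - 5*(-33)*27) = (((8003/6076 + 45/(-6355)) + 22036) + (-110 - 1*48))/(38987 - 5*(-33)*27) = (((8003*(1/6076) + 45*(-1/6355)) + 22036) + (-110 - 48))/(38987 + 165*27) = (((8003/6076 - 9/1271) + 22036) - 158)/(38987 + 4455) = ((326359/249116 + 22036) - 158)/43442 = (5489846535/249116 - 158)*(1/43442) = (5450486207/249116)*(1/43442) = 5450486207/10822097272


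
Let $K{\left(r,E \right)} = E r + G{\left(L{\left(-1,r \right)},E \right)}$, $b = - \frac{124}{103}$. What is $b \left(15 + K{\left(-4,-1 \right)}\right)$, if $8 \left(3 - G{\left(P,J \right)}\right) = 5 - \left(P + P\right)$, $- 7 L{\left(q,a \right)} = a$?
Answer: $- \frac{37355}{1442} \approx -25.905$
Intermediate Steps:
$L{\left(q,a \right)} = - \frac{a}{7}$
$b = - \frac{124}{103}$ ($b = \left(-124\right) \frac{1}{103} = - \frac{124}{103} \approx -1.2039$)
$G{\left(P,J \right)} = \frac{19}{8} + \frac{P}{4}$ ($G{\left(P,J \right)} = 3 - \frac{5 - \left(P + P\right)}{8} = 3 - \frac{5 - 2 P}{8} = 3 + \left(- \frac{5}{8} + \frac{P}{4}\right) = \frac{19}{8} + \frac{P}{4}$)
$K{\left(r,E \right)} = \frac{19}{8} - \frac{r}{28} + E r$ ($K{\left(r,E \right)} = E r + \left(\frac{19}{8} + \frac{\left(- \frac{1}{7}\right) r}{4}\right) = E r - \left(- \frac{19}{8} + \frac{r}{28}\right) = \frac{19}{8} - \frac{r}{28} + E r$)
$b \left(15 + K{\left(-4,-1 \right)}\right) = - \frac{124 \left(15 - - \frac{365}{56}\right)}{103} = - \frac{124 \left(15 + \left(\frac{19}{8} + \frac{1}{7} + 4\right)\right)}{103} = - \frac{124 \left(15 + \frac{365}{56}\right)}{103} = \left(- \frac{124}{103}\right) \frac{1205}{56} = - \frac{37355}{1442}$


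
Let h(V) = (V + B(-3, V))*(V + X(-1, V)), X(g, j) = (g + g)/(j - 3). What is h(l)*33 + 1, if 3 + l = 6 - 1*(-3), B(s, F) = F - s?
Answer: 2641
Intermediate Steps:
X(g, j) = 2*g/(-3 + j) (X(g, j) = (2*g)/(-3 + j) = 2*g/(-3 + j))
l = 6 (l = -3 + (6 - 1*(-3)) = -3 + (6 + 3) = -3 + 9 = 6)
h(V) = (3 + 2*V)*(V - 2/(-3 + V)) (h(V) = (V + (V - 1*(-3)))*(V + 2*(-1)/(-3 + V)) = (V + (V + 3))*(V - 2/(-3 + V)) = (V + (3 + V))*(V - 2/(-3 + V)) = (3 + 2*V)*(V - 2/(-3 + V)))
h(l)*33 + 1 = ((-6 - 4*6 + 6*(-3 + 6)*(3 + 2*6))/(-3 + 6))*33 + 1 = ((-6 - 24 + 6*3*(3 + 12))/3)*33 + 1 = ((-6 - 24 + 6*3*15)/3)*33 + 1 = ((-6 - 24 + 270)/3)*33 + 1 = ((⅓)*240)*33 + 1 = 80*33 + 1 = 2640 + 1 = 2641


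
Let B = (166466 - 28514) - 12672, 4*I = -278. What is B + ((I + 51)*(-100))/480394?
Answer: 30091881085/240197 ≈ 1.2528e+5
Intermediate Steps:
I = -139/2 (I = (¼)*(-278) = -139/2 ≈ -69.500)
B = 125280 (B = 137952 - 12672 = 125280)
B + ((I + 51)*(-100))/480394 = 125280 + ((-139/2 + 51)*(-100))/480394 = 125280 - 37/2*(-100)*(1/480394) = 125280 + 1850*(1/480394) = 125280 + 925/240197 = 30091881085/240197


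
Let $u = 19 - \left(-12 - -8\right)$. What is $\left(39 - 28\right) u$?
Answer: $253$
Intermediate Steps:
$u = 23$ ($u = 19 - \left(-12 + 8\right) = 19 - -4 = 19 + 4 = 23$)
$\left(39 - 28\right) u = \left(39 - 28\right) 23 = 11 \cdot 23 = 253$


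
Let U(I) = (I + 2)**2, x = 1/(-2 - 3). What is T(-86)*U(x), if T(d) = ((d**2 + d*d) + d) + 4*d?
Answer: 1163322/25 ≈ 46533.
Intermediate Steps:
x = -1/5 (x = 1/(-5) = -1/5 ≈ -0.20000)
T(d) = 2*d**2 + 5*d (T(d) = ((d**2 + d**2) + d) + 4*d = (2*d**2 + d) + 4*d = (d + 2*d**2) + 4*d = 2*d**2 + 5*d)
U(I) = (2 + I)**2
T(-86)*U(x) = (-86*(5 + 2*(-86)))*(2 - 1/5)**2 = (-86*(5 - 172))*(9/5)**2 = -86*(-167)*(81/25) = 14362*(81/25) = 1163322/25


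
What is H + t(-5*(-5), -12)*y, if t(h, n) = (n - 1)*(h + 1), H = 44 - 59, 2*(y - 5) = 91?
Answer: -17084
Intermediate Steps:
y = 101/2 (y = 5 + (1/2)*91 = 5 + 91/2 = 101/2 ≈ 50.500)
H = -15
t(h, n) = (1 + h)*(-1 + n) (t(h, n) = (-1 + n)*(1 + h) = (1 + h)*(-1 + n))
H + t(-5*(-5), -12)*y = -15 + (-1 - 12 - (-5)*(-5) - 5*(-5)*(-12))*(101/2) = -15 + (-1 - 12 - 1*25 + 25*(-12))*(101/2) = -15 + (-1 - 12 - 25 - 300)*(101/2) = -15 - 338*101/2 = -15 - 17069 = -17084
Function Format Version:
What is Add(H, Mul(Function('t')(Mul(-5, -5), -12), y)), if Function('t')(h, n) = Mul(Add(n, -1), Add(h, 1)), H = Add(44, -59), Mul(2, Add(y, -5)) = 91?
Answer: -17084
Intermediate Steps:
y = Rational(101, 2) (y = Add(5, Mul(Rational(1, 2), 91)) = Add(5, Rational(91, 2)) = Rational(101, 2) ≈ 50.500)
H = -15
Function('t')(h, n) = Mul(Add(1, h), Add(-1, n)) (Function('t')(h, n) = Mul(Add(-1, n), Add(1, h)) = Mul(Add(1, h), Add(-1, n)))
Add(H, Mul(Function('t')(Mul(-5, -5), -12), y)) = Add(-15, Mul(Add(-1, -12, Mul(-1, Mul(-5, -5)), Mul(Mul(-5, -5), -12)), Rational(101, 2))) = Add(-15, Mul(Add(-1, -12, Mul(-1, 25), Mul(25, -12)), Rational(101, 2))) = Add(-15, Mul(Add(-1, -12, -25, -300), Rational(101, 2))) = Add(-15, Mul(-338, Rational(101, 2))) = Add(-15, -17069) = -17084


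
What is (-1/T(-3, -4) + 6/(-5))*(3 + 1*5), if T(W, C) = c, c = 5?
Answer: -56/5 ≈ -11.200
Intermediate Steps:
T(W, C) = 5
(-1/T(-3, -4) + 6/(-5))*(3 + 1*5) = (-1/5 + 6/(-5))*(3 + 1*5) = (-1*⅕ + 6*(-⅕))*(3 + 5) = (-⅕ - 6/5)*8 = -7/5*8 = -56/5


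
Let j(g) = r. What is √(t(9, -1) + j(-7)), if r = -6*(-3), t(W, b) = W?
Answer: 3*√3 ≈ 5.1962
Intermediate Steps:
r = 18
j(g) = 18
√(t(9, -1) + j(-7)) = √(9 + 18) = √27 = 3*√3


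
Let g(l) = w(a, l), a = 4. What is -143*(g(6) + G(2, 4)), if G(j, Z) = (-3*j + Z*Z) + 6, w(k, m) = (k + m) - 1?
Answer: -3575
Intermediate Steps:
w(k, m) = -1 + k + m
G(j, Z) = 6 + Z² - 3*j (G(j, Z) = (-3*j + Z²) + 6 = (Z² - 3*j) + 6 = 6 + Z² - 3*j)
g(l) = 3 + l (g(l) = -1 + 4 + l = 3 + l)
-143*(g(6) + G(2, 4)) = -143*((3 + 6) + (6 + 4² - 3*2)) = -143*(9 + (6 + 16 - 6)) = -143*(9 + 16) = -143*25 = -3575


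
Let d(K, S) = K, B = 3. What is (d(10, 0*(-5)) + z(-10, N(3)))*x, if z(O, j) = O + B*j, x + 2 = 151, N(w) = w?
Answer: 1341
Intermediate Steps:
x = 149 (x = -2 + 151 = 149)
z(O, j) = O + 3*j
(d(10, 0*(-5)) + z(-10, N(3)))*x = (10 + (-10 + 3*3))*149 = (10 + (-10 + 9))*149 = (10 - 1)*149 = 9*149 = 1341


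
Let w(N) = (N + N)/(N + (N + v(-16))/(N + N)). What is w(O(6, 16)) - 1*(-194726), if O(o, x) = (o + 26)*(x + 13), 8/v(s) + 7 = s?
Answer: 964775002466/4954475 ≈ 1.9473e+5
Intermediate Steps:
v(s) = 8/(-7 + s)
O(o, x) = (13 + x)*(26 + o) (O(o, x) = (26 + o)*(13 + x) = (13 + x)*(26 + o))
w(N) = 2*N/(N + (-8/23 + N)/(2*N)) (w(N) = (N + N)/(N + (N + 8/(-7 - 16))/(N + N)) = (2*N)/(N + (N + 8/(-23))/((2*N))) = (2*N)/(N + (N + 8*(-1/23))*(1/(2*N))) = (2*N)/(N + (N - 8/23)*(1/(2*N))) = (2*N)/(N + (-8/23 + N)*(1/(2*N))) = (2*N)/(N + (-8/23 + N)/(2*N)) = 2*N/(N + (-8/23 + N)/(2*N)))
w(O(6, 16)) - 1*(-194726) = 92*(338 + 13*6 + 26*16 + 6*16)**2/(-8 + 23*(338 + 13*6 + 26*16 + 6*16) + 46*(338 + 13*6 + 26*16 + 6*16)**2) - 1*(-194726) = 92*(338 + 78 + 416 + 96)**2/(-8 + 23*(338 + 78 + 416 + 96) + 46*(338 + 78 + 416 + 96)**2) + 194726 = 92*928**2/(-8 + 23*928 + 46*928**2) + 194726 = 92*861184/(-8 + 21344 + 46*861184) + 194726 = 92*861184/(-8 + 21344 + 39614464) + 194726 = 92*861184/39635800 + 194726 = 92*861184*(1/39635800) + 194726 = 9903616/4954475 + 194726 = 964775002466/4954475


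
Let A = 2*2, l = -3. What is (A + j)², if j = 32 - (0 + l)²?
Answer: 729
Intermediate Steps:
A = 4
j = 23 (j = 32 - (0 - 3)² = 32 - 1*(-3)² = 32 - 1*9 = 32 - 9 = 23)
(A + j)² = (4 + 23)² = 27² = 729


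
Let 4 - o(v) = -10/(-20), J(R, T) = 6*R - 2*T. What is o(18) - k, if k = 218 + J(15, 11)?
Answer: -565/2 ≈ -282.50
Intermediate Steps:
J(R, T) = -2*T + 6*R
o(v) = 7/2 (o(v) = 4 - (-10)/(-20) = 4 - (-10)*(-1)/20 = 4 - 1*1/2 = 4 - 1/2 = 7/2)
k = 286 (k = 218 + (-2*11 + 6*15) = 218 + (-22 + 90) = 218 + 68 = 286)
o(18) - k = 7/2 - 1*286 = 7/2 - 286 = -565/2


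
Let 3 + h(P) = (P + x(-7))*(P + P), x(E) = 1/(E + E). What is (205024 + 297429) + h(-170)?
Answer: 3921920/7 ≈ 5.6027e+5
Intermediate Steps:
x(E) = 1/(2*E)
h(P) = -3 + 2*P*(-1/14 + P) (h(P) = -3 + (P + (1/2)/(-7))*(P + P) = -3 + (P + (1/2)*(-1/7))*(2*P) = -3 + (P - 1/14)*(2*P) = -3 + (-1/14 + P)*(2*P) = -3 + 2*P*(-1/14 + P))
(205024 + 297429) + h(-170) = (205024 + 297429) + (-3 + 2*(-170)**2 - 1/7*(-170)) = 502453 + (-3 + 2*28900 + 170/7) = 502453 + (-3 + 57800 + 170/7) = 502453 + 404749/7 = 3921920/7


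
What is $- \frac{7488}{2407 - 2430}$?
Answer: $\frac{7488}{23} \approx 325.57$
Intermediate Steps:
$- \frac{7488}{2407 - 2430} = - \frac{7488}{-23} = \left(-7488\right) \left(- \frac{1}{23}\right) = \frac{7488}{23}$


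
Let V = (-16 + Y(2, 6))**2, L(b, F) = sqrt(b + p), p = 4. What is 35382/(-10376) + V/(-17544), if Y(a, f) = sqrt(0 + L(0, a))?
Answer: -75511/22049 + 4*sqrt(2)/2193 ≈ -3.4221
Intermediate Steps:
L(b, F) = sqrt(4 + b) (L(b, F) = sqrt(b + 4) = sqrt(4 + b))
Y(a, f) = sqrt(2) (Y(a, f) = sqrt(0 + sqrt(4 + 0)) = sqrt(0 + sqrt(4)) = sqrt(0 + 2) = sqrt(2))
V = (-16 + sqrt(2))**2 ≈ 212.75
35382/(-10376) + V/(-17544) = 35382/(-10376) + (16 - sqrt(2))**2/(-17544) = 35382*(-1/10376) + (16 - sqrt(2))**2*(-1/17544) = -17691/5188 - (16 - sqrt(2))**2/17544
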